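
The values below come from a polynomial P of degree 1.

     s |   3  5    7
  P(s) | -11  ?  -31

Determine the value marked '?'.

-21

On equispaced nodes a degree-1 polynomial has vanishing second forward difference, so
  P(3) - 2·P(5) + P(7) = 0.
Substituting the known values and solving for P(5):
  -2·P(5) = 42
  P(5) = -21.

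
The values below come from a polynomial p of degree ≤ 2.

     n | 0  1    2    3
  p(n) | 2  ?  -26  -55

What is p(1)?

The 3 known points determine the degree-2 polynomial uniquely.
Write p(n) = an^2 + bn + c. Substituting each data point gives a linear system:
  c = 2
  4a + 2b + c = -26
  9a + 3b + c = -55
Solving the system yields a = -5, b = -4, c = 2.
So p(n) = -5n² - 4n + 2.
Then p(1) = -7.

-7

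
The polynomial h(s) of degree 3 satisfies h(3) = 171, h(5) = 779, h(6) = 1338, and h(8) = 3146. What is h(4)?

Write h(s) = as^3 + bs^2 + cs + d. Substituting each data point gives a linear system:
  27a + 9b + 3c + d = 171
  125a + 25b + 5c + d = 779
  216a + 36b + 6c + d = 1338
  512a + 64b + 8c + d = 3146
Solving the system yields a = 6, b = 1, c = 2, d = -6.
So h(s) = 6s^3 + s^2 + 2s - 6.
Then h(4) = 402.

402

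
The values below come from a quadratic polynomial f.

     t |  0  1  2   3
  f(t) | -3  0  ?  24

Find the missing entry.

9

On equispaced nodes a degree-2 polynomial has vanishing third forward difference, so
  - f(0) + 3·f(1) - 3·f(2) + f(3) = 0.
Substituting the known values and solving for f(2):
  -3·f(2) = -27
  f(2) = 9.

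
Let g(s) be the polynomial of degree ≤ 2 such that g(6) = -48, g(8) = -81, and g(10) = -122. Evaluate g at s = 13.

Using the Lagrange interpolation formula with nodes 6, 8, 10:
  L_0(s) = (s - 8)(s - 10) / 8
  L_1(s) = (s - 6)(s - 10) / -4
  L_2(s) = (s - 6)(s - 8) / 8
Then g(s) = -48·L_0(s) - 81·L_1(s) - 122·L_2(s).
Expanding and collecting terms gives g(s) = -s^2 - (5/2)s + 3.
Evaluating at s = 13: g(13) = -397/2.

-397/2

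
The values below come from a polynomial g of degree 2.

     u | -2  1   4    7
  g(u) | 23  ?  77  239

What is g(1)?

5

The 3 known points determine the degree-2 polynomial uniquely.
Write g(u) = au^2 + bu + c. Substituting each data point gives a linear system:
  4a - 2b + c = 23
  16a + 4b + c = 77
  49a + 7b + c = 239
Solving the system yields a = 5, b = -1, c = 1.
So g(u) = 5u² - u + 1.
Then g(1) = 5.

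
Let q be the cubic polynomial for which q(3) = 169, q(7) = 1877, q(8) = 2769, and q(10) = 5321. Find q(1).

Using the Lagrange interpolation formula with nodes 3, 7, 8, 10:
  L_0(t) = (t - 7)(t - 8)(t - 10) / -140
  L_1(t) = (t - 3)(t - 8)(t - 10) / 12
  L_2(t) = (t - 3)(t - 7)(t - 10) / -10
  L_3(t) = (t - 3)(t - 7)(t - 8) / 42
Then q(t) = 169·L_0(t) + 1877·L_1(t) + 2769·L_2(t) + 5321·L_3(t).
Expanding and collecting terms gives q(t) = 5t^3 + 3t^2 + 2t + 1.
Evaluating at t = 1: q(1) = 11.

11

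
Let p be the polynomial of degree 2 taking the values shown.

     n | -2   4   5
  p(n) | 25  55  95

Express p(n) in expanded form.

Using the Lagrange interpolation formula with nodes -2, 4, 5:
  L_0(n) = (n - 4)(n - 5) / 42
  L_1(n) = (n + 2)(n - 5) / -6
  L_2(n) = (n + 2)(n - 4) / 7
Then p(n) = 25·L_0(n) + 55·L_1(n) + 95·L_2(n).
Expanding and collecting terms gives p(n) = 5n² - 5n - 5.
Check: p(-2) = 25. ✓

p(n) = 5n^2 - 5n - 5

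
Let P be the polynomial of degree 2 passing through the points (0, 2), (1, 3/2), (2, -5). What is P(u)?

P(u) = -3u^2 + (5/2)u + 2

Write P(u) = au^2 + bu + c. Substituting each data point gives a linear system:
  c = 2
  a + b + c = 3/2
  4a + 2b + c = -5
Solving the system yields a = -3, b = 5/2, c = 2.
So P(u) = -3u² + (5/2)u + 2.
Check: P(0) = 2. ✓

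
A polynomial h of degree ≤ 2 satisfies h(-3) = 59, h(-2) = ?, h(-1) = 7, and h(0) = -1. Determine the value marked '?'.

27

The 3 known points determine the degree-2 polynomial uniquely.
Write h(x) = ax^2 + bx + c. Substituting each data point gives a linear system:
  9a - 3b + c = 59
  a - b + c = 7
  c = -1
Solving the system yields a = 6, b = -2, c = -1.
So h(x) = 6x² - 2x - 1.
Then h(-2) = 27.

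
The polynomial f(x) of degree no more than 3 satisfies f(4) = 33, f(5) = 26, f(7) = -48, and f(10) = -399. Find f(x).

f(x) = -x^3 + 6x^2 + 1

Write f(x) = ax^3 + bx^2 + cx + d. Substituting each data point gives a linear system:
  64a + 16b + 4c + d = 33
  125a + 25b + 5c + d = 26
  343a + 49b + 7c + d = -48
  1000a + 100b + 10c + d = -399
Solving the system yields a = -1, b = 6, c = 0, d = 1.
So f(x) = -x³ + 6x² + 1.
Check: f(10) = -399. ✓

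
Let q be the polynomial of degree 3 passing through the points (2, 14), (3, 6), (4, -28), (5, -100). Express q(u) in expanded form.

Write q(u) = au^3 + bu^2 + cu + d. Substituting each data point gives a linear system:
  8a + 4b + 2c + d = 14
  27a + 9b + 3c + d = 6
  64a + 16b + 4c + d = -28
  125a + 25b + 5c + d = -100
Solving the system yields a = -2, b = 5, c = 5, d = 0.
So q(u) = -2u^3 + 5u^2 + 5u.
Check: q(4) = -28. ✓

q(u) = -2u^3 + 5u^2 + 5u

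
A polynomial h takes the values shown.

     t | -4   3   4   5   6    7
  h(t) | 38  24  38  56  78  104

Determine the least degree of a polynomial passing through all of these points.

2

Divided differences on the nodes -4, 3, 4, 5, 6, 7:
  order 0: 38  24  38  56  78  104
  order 1: -2  14  18  22  26
  order 2: 2  2  2  2
  order 3: 0  0  0
  order 4: 0  0
  order 5: 0
The order-2 divided differences are all 2 (nonzero) and every higher order vanishes, so the data lies on a polynomial of degree exactly 2.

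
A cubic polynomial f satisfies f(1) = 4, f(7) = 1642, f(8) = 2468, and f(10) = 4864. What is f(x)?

Write f(x) = ax^3 + bx^2 + cx + d. Substituting each data point gives a linear system:
  a + b + c + d = 4
  343a + 49b + 7c + d = 1642
  512a + 64b + 8c + d = 2468
  1000a + 100b + 10c + d = 4864
Solving the system yields a = 5, b = -1, c = -4, d = 4.
So f(x) = 5x^3 - x^2 - 4x + 4.
Check: f(8) = 2468. ✓

f(x) = 5x^3 - x^2 - 4x + 4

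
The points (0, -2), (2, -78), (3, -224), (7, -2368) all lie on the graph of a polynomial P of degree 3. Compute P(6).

Using the Lagrange interpolation formula with nodes 0, 2, 3, 7:
  L_0(x) = (x - 2)(x - 3)(x - 7) / -42
  L_1(x) = x(x - 3)(x - 7) / 10
  L_2(x) = x(x - 2)(x - 7) / -12
  L_3(x) = x(x - 2)(x - 3) / 140
Then P(x) = -2·L_0(x) - 78·L_1(x) - 224·L_2(x) - 2368·L_3(x).
Expanding and collecting terms gives P(x) = -6x^3 - 6x^2 - 2x - 2.
Evaluating at x = 6: P(6) = -1526.

-1526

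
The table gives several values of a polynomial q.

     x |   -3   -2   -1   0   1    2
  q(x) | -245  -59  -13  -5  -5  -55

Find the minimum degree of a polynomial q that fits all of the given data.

Forward differences of the values at x = -3, -2, -1, 0, 1, 2:
  q  : -245  -59  -13  -5  -5  -55
  Δ  : 186  46  8  0  -50
  Δ^2: -140  -38  -8  -50
  Δ^3: 102  30  -42
  Δ^4: -72  -72
  Δ^5: 0
The fourth differences are constant (-72) and nonzero, while all higher differences vanish, so the minimal degree is 4.

4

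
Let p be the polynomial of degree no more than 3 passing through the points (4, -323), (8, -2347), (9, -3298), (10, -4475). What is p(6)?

Write p(s) = as^3 + bs^2 + cs + d. Substituting each data point gives a linear system:
  64a + 16b + 4c + d = -323
  512a + 64b + 8c + d = -2347
  729a + 81b + 9c + d = -3298
  1000a + 100b + 10c + d = -4475
Solving the system yields a = -4, b = -5, c = 2, d = 5.
So p(s) = -4s³ - 5s² + 2s + 5.
Then p(6) = -1027.

-1027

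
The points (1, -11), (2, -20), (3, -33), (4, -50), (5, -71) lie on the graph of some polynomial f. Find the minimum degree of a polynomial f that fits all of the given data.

Forward differences of the values at n = 1, 2, 3, 4, 5:
  f  : -11  -20  -33  -50  -71
  Δ  : -9  -13  -17  -21
  Δ^2: -4  -4  -4
  Δ^3: 0  0
  Δ^4: 0
The second differences are constant (-4) and nonzero, while all higher differences vanish, so the minimal degree is 2.

2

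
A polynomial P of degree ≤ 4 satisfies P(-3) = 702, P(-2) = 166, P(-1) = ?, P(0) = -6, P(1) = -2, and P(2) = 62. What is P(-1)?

On equispaced nodes a degree-4 polynomial has vanishing fifth forward difference, so
  - P(-3) + 5·P(-2) - 10·P(-1) + 10·P(0) - 5·P(1) + P(2) = 0.
Substituting the known values and solving for P(-1):
  -10·P(-1) = -140
  P(-1) = 14.

14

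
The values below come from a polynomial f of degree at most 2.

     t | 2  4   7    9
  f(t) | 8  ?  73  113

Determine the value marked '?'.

28

The 3 known points determine the degree-2 polynomial uniquely.
Write f(t) = at^2 + bt + c. Substituting each data point gives a linear system:
  4a + 2b + c = 8
  49a + 7b + c = 73
  81a + 9b + c = 113
Solving the system yields a = 1, b = 4, c = -4.
So f(t) = t^2 + 4t - 4.
Then f(4) = 28.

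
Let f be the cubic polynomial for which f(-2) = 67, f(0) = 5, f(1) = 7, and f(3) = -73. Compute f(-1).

Write f(n) = an^3 + bn^2 + cn + d. Substituting each data point gives a linear system:
  -8a + 4b - 2c + d = 67
  d = 5
  a + b + c + d = 7
  27a + 9b + 3c + d = -73
Solving the system yields a = -5, b = 6, c = 1, d = 5.
So f(n) = -5n^3 + 6n^2 + n + 5.
Then f(-1) = 15.

15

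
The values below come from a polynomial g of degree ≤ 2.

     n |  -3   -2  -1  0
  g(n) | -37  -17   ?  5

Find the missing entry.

-3

The 3 known points determine the degree-2 polynomial uniquely.
Write g(n) = an^2 + bn + c. Substituting each data point gives a linear system:
  9a - 3b + c = -37
  4a - 2b + c = -17
  c = 5
Solving the system yields a = -3, b = 5, c = 5.
So g(n) = -3n² + 5n + 5.
Then g(-1) = -3.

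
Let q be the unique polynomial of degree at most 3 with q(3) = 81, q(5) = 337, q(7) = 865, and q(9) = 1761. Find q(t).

Using the Lagrange interpolation formula with nodes 3, 5, 7, 9:
  L_0(t) = (t - 5)(t - 7)(t - 9) / -48
  L_1(t) = (t - 3)(t - 7)(t - 9) / 16
  L_2(t) = (t - 3)(t - 5)(t - 9) / -16
  L_3(t) = (t - 3)(t - 5)(t - 7) / 48
Then q(t) = 81·L_0(t) + 337·L_1(t) + 865·L_2(t) + 1761·L_3(t).
Expanding and collecting terms gives q(t) = 2t^3 + 4t^2 - 2t - 3.
Check: q(5) = 337. ✓

q(t) = 2t^3 + 4t^2 - 2t - 3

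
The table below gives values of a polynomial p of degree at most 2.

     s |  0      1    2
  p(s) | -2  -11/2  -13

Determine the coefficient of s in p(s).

Write p(s) = as^2 + bs + c. Substituting each data point gives a linear system:
  c = -2
  a + b + c = -11/2
  4a + 2b + c = -13
Solving the system yields a = -2, b = -3/2, c = -2.
So p(s) = -2s² - (3/2)s - 2.
The coefficient of s is -3/2.

-3/2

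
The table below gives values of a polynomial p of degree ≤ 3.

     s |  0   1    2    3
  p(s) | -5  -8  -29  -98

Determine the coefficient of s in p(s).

Write p(s) = as^3 + bs^2 + cs + d. Substituting each data point gives a linear system:
  d = -5
  a + b + c + d = -8
  8a + 4b + 2c + d = -29
  27a + 9b + 3c + d = -98
Solving the system yields a = -5, b = 6, c = -4, d = -5.
So p(s) = -5s³ + 6s² - 4s - 5.
The coefficient of s is -4.

-4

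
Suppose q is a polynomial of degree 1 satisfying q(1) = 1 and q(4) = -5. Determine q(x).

q(x) = -2x + 3

Using the Lagrange interpolation formula with nodes 1, 4:
  L_0(x) = (x - 4) / -3
  L_1(x) = (x - 1) / 3
Then q(x) = 1·L_0(x) - 5·L_1(x).
Expanding and collecting terms gives q(x) = -2x + 3.
Check: q(1) = 1. ✓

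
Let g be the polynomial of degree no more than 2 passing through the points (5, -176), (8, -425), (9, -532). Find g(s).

g(s) = -6s^2 - 5s - 1

Using the Lagrange interpolation formula with nodes 5, 8, 9:
  L_0(s) = (s - 8)(s - 9) / 12
  L_1(s) = (s - 5)(s - 9) / -3
  L_2(s) = (s - 5)(s - 8) / 4
Then g(s) = -176·L_0(s) - 425·L_1(s) - 532·L_2(s).
Expanding and collecting terms gives g(s) = -6s^2 - 5s - 1.
Check: g(9) = -532. ✓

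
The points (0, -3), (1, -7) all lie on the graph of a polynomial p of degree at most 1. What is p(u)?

p(u) = -4u - 3

Using the Lagrange interpolation formula with nodes 0, 1:
  L_0(u) = (u - 1) / -1
  L_1(u) = u / 1
Then p(u) = -3·L_0(u) - 7·L_1(u).
Expanding and collecting terms gives p(u) = -4u - 3.
Check: p(1) = -7. ✓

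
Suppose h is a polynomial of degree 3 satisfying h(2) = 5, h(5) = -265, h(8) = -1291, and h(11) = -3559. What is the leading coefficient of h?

-3

Write h(x) = ax^3 + bx^2 + cx + d. Substituting each data point gives a linear system:
  8a + 4b + 2c + d = 5
  125a + 25b + 5c + d = -265
  512a + 64b + 8c + d = -1291
  1331a + 121b + 11c + d = -3559
Solving the system yields a = -3, b = 3, c = 6, d = 5.
So h(x) = -3x^3 + 3x^2 + 6x + 5.
The leading coefficient is -3.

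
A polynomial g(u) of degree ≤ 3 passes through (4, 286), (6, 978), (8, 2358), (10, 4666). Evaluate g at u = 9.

3381

Using the Lagrange interpolation formula with nodes 4, 6, 8, 10:
  L_0(u) = (u - 6)(u - 8)(u - 10) / -48
  L_1(u) = (u - 4)(u - 8)(u - 10) / 16
  L_2(u) = (u - 4)(u - 6)(u - 10) / -16
  L_3(u) = (u - 4)(u - 6)(u - 8) / 48
Then g(u) = 286·L_0(u) + 978·L_1(u) + 2358·L_2(u) + 4666·L_3(u).
Expanding and collecting terms gives g(u) = 5u^3 - 4u^2 + 6u + 6.
Evaluating at u = 9: g(9) = 3381.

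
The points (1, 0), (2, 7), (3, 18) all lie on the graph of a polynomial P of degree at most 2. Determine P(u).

Write P(u) = au^2 + bu + c. Substituting each data point gives a linear system:
  a + b + c = 0
  4a + 2b + c = 7
  9a + 3b + c = 18
Solving the system yields a = 2, b = 1, c = -3.
So P(u) = 2u^2 + u - 3.
Check: P(3) = 18. ✓

P(u) = 2u^2 + u - 3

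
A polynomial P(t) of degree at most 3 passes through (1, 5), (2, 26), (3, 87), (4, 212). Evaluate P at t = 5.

425

Using the Lagrange interpolation formula with nodes 1, 2, 3, 4:
  L_0(t) = (t - 2)(t - 3)(t - 4) / -6
  L_1(t) = (t - 1)(t - 3)(t - 4) / 2
  L_2(t) = (t - 1)(t - 2)(t - 4) / -2
  L_3(t) = (t - 1)(t - 2)(t - 3) / 6
Then P(t) = 5·L_0(t) + 26·L_1(t) + 87·L_2(t) + 212·L_3(t).
Expanding and collecting terms gives P(t) = 4t^3 - 4t^2 + 5t.
Evaluating at t = 5: P(5) = 425.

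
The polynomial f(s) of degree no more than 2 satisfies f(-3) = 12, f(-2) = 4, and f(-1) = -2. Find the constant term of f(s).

Write f(s) = as^2 + bs + c. Substituting each data point gives a linear system:
  9a - 3b + c = 12
  4a - 2b + c = 4
  a - b + c = -2
Solving the system yields a = 1, b = -3, c = -6.
So f(s) = s² - 3s - 6.
The constant term is -6.

-6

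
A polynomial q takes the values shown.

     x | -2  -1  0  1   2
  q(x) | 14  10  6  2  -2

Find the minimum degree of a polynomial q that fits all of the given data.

Forward differences of the values at x = -2, -1, 0, 1, 2:
  q  : 14  10  6  2  -2
  Δ  : -4  -4  -4  -4
  Δ^2: 0  0  0
  Δ^3: 0  0
  Δ^4: 0
The first differences are constant (-4) and nonzero, while all higher differences vanish, so the minimal degree is 1.

1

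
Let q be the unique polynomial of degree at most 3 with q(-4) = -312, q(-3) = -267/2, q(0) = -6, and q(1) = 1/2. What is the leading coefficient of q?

5

Write q(t) = at^3 + bt^2 + ct + d. Substituting each data point gives a linear system:
  -64a + 16b - 4c + d = -312
  -27a + 9b - 3c + d = -267/2
  d = -6
  a + b + c + d = 1/2
Solving the system yields a = 5, b = 1, c = 1/2, d = -6.
So q(t) = 5t^3 + t^2 + (1/2)t - 6.
The leading coefficient is 5.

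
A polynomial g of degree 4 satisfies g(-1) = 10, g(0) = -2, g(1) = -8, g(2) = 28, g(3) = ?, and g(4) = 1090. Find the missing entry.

286

On equispaced nodes a degree-4 polynomial has vanishing fifth forward difference, so
  - g(-1) + 5·g(0) - 10·g(1) + 10·g(2) - 5·g(3) + g(4) = 0.
Substituting the known values and solving for g(3):
  -5·g(3) = -1430
  g(3) = 286.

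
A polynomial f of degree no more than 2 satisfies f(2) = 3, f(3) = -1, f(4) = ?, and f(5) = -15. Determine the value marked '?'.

-7

The 3 known points determine the degree-2 polynomial uniquely.
Write f(x) = ax^2 + bx + c. Substituting each data point gives a linear system:
  4a + 2b + c = 3
  9a + 3b + c = -1
  25a + 5b + c = -15
Solving the system yields a = -1, b = 1, c = 5.
So f(x) = -x² + x + 5.
Then f(4) = -7.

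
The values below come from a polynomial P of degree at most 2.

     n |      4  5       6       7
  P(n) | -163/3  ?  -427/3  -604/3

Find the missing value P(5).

-280/3

The 3 known points determine the degree-2 polynomial uniquely.
Write P(n) = an^2 + bn + c. Substituting each data point gives a linear system:
  16a + 4b + c = -163/3
  36a + 6b + c = -427/3
  49a + 7b + c = -604/3
Solving the system yields a = -5, b = 6, c = 5/3.
So P(n) = -5n² + 6n + 5/3.
Then P(5) = -280/3.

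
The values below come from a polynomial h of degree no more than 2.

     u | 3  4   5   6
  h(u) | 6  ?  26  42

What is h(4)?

On equispaced nodes a degree-2 polynomial has vanishing third forward difference, so
  - h(3) + 3·h(4) - 3·h(5) + h(6) = 0.
Substituting the known values and solving for h(4):
  3·h(4) = 42
  h(4) = 14.

14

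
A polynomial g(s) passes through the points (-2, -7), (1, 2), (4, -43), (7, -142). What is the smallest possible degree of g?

2

Forward differences of the values at s = -2, 1, 4, 7:
  g  : -7  2  -43  -142
  Δ  : 9  -45  -99
  Δ^2: -54  -54
  Δ^3: 0
The second differences are constant (-54) and nonzero, while all higher differences vanish, so the minimal degree is 2.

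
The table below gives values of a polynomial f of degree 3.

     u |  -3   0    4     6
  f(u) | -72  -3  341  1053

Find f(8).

Using the Lagrange interpolation formula with nodes -3, 0, 4, 6:
  L_0(u) = u(u - 4)(u - 6) / -189
  L_1(u) = (u + 3)(u - 4)(u - 6) / 72
  L_2(u) = (u + 3)u(u - 6) / -56
  L_3(u) = (u + 3)u(u - 4) / 108
Then f(u) = -72·L_0(u) - 3·L_1(u) + 341·L_2(u) + 1053·L_3(u).
Expanding and collecting terms gives f(u) = 4u^3 + 5u^2 + 2u - 3.
Evaluating at u = 8: f(8) = 2381.

2381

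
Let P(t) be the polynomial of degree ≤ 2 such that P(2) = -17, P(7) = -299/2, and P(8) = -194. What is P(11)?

Using the Lagrange interpolation formula with nodes 2, 7, 8:
  L_0(t) = (t - 7)(t - 8) / 30
  L_1(t) = (t - 2)(t - 8) / -5
  L_2(t) = (t - 2)(t - 7) / 6
Then P(t) = -17·L_0(t) - 299/2·L_1(t) - 194·L_2(t).
Expanding and collecting terms gives P(t) = -3t^2 + (1/2)t - 6.
Evaluating at t = 11: P(11) = -727/2.

-727/2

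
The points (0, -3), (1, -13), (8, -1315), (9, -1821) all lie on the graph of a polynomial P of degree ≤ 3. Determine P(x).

Write P(x) = ax^3 + bx^2 + cx + d. Substituting each data point gives a linear system:
  d = -3
  a + b + c + d = -13
  512a + 64b + 8c + d = -1315
  729a + 81b + 9c + d = -1821
Solving the system yields a = -2, b = -4, c = -4, d = -3.
So P(x) = -2x^3 - 4x^2 - 4x - 3.
Check: P(1) = -13. ✓

P(x) = -2x^3 - 4x^2 - 4x - 3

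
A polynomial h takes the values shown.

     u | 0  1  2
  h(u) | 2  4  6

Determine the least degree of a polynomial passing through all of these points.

1

Forward differences of the values at u = 0, 1, 2:
  h  : 2  4  6
  Δ  : 2  2
  Δ^2: 0
The first differences are constant (2) and nonzero, while all higher differences vanish, so the minimal degree is 1.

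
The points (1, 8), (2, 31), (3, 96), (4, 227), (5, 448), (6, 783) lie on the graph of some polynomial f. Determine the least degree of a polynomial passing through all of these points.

3

Forward differences of the values at x = 1, 2, 3, 4, 5, 6:
  f  : 8  31  96  227  448  783
  Δ  : 23  65  131  221  335
  Δ^2: 42  66  90  114
  Δ^3: 24  24  24
  Δ^4: 0  0
  Δ^5: 0
The third differences are constant (24) and nonzero, while all higher differences vanish, so the minimal degree is 3.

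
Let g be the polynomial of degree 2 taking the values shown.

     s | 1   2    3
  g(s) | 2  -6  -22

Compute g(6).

Using the Lagrange interpolation formula with nodes 1, 2, 3:
  L_0(s) = (s - 2)(s - 3) / 2
  L_1(s) = (s - 1)(s - 3) / -1
  L_2(s) = (s - 1)(s - 2) / 2
Then g(s) = 2·L_0(s) - 6·L_1(s) - 22·L_2(s).
Expanding and collecting terms gives g(s) = -4s² + 4s + 2.
Evaluating at s = 6: g(6) = -118.

-118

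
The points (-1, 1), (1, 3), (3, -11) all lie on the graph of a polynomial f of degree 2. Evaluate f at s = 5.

Using the Lagrange interpolation formula with nodes -1, 1, 3:
  L_0(s) = (s - 1)(s - 3) / 8
  L_1(s) = (s + 1)(s - 3) / -4
  L_2(s) = (s + 1)(s - 1) / 8
Then f(s) = 1·L_0(s) + 3·L_1(s) - 11·L_2(s).
Expanding and collecting terms gives f(s) = -2s^2 + s + 4.
Evaluating at s = 5: f(5) = -41.

-41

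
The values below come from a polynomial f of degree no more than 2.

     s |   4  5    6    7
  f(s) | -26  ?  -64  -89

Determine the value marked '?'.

-43

The 3 known points determine the degree-2 polynomial uniquely.
Write f(s) = as^2 + bs + c. Substituting each data point gives a linear system:
  16a + 4b + c = -26
  36a + 6b + c = -64
  49a + 7b + c = -89
Solving the system yields a = -2, b = 1, c = 2.
So f(s) = -2s² + s + 2.
Then f(5) = -43.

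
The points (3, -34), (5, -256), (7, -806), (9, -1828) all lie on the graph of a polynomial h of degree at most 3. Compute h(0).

-1

Forward differences of the values at s = 3, 5, 7, 9:
  h  : -34  -256  -806  -1828
  Δ  : -222  -550  -1022
  Δ^2: -328  -472
  Δ^3: -144
The third differences are constant, confirming degree 3.
Interpolating (Newton forward form) and evaluating at s = 0 gives h(0) = -1.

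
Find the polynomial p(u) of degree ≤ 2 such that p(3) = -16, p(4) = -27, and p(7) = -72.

p(u) = -u^2 - 4u + 5

Write p(u) = au^2 + bu + c. Substituting each data point gives a linear system:
  9a + 3b + c = -16
  16a + 4b + c = -27
  49a + 7b + c = -72
Solving the system yields a = -1, b = -4, c = 5.
So p(u) = -u^2 - 4u + 5.
Check: p(4) = -27. ✓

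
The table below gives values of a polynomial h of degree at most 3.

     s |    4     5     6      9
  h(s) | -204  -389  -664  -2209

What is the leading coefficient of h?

-3

Write h(s) = as^3 + bs^2 + cs + d. Substituting each data point gives a linear system:
  64a + 16b + 4c + d = -204
  125a + 25b + 5c + d = -389
  216a + 36b + 6c + d = -664
  729a + 81b + 9c + d = -2209
Solving the system yields a = -3, b = 0, c = -2, d = -4.
So h(s) = -3s^3 - 2s - 4.
The leading coefficient is -3.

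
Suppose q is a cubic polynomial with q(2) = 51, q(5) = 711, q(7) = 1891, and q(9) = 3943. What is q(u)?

q(u) = 5u^3 + 4u^2 - 3u + 1

Using the Lagrange interpolation formula with nodes 2, 5, 7, 9:
  L_0(u) = (u - 5)(u - 7)(u - 9) / -105
  L_1(u) = (u - 2)(u - 7)(u - 9) / 24
  L_2(u) = (u - 2)(u - 5)(u - 9) / -20
  L_3(u) = (u - 2)(u - 5)(u - 7) / 56
Then q(u) = 51·L_0(u) + 711·L_1(u) + 1891·L_2(u) + 3943·L_3(u).
Expanding and collecting terms gives q(u) = 5u^3 + 4u^2 - 3u + 1.
Check: q(9) = 3943. ✓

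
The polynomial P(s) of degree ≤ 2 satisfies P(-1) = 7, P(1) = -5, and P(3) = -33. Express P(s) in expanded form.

P(s) = -2s^2 - 6s + 3

Using the Lagrange interpolation formula with nodes -1, 1, 3:
  L_0(s) = (s - 1)(s - 3) / 8
  L_1(s) = (s + 1)(s - 3) / -4
  L_2(s) = (s + 1)(s - 1) / 8
Then P(s) = 7·L_0(s) - 5·L_1(s) - 33·L_2(s).
Expanding and collecting terms gives P(s) = -2s^2 - 6s + 3.
Check: P(3) = -33. ✓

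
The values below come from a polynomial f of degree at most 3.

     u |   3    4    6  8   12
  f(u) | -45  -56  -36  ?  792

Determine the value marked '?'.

80

The 4 known points determine the degree-3 polynomial uniquely.
Write f(u) = au^3 + bu^2 + cu + d. Substituting each data point gives a linear system:
  27a + 9b + 3c + d = -45
  64a + 16b + 4c + d = -56
  216a + 36b + 6c + d = -36
  1728a + 144b + 12c + d = 792
Solving the system yields a = 1, b = -6, c = -6, d = 0.
So f(u) = u^3 - 6u^2 - 6u.
Then f(8) = 80.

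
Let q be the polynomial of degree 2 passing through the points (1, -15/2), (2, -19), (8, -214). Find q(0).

Using the Lagrange interpolation formula with nodes 1, 2, 8:
  L_0(u) = (u - 2)(u - 8) / 7
  L_1(u) = (u - 1)(u - 8) / -6
  L_2(u) = (u - 1)(u - 2) / 42
Then q(u) = -15/2·L_0(u) - 19·L_1(u) - 214·L_2(u).
Expanding and collecting terms gives q(u) = -3u^2 - (5/2)u - 2.
Evaluating at u = 0: q(0) = -2.

-2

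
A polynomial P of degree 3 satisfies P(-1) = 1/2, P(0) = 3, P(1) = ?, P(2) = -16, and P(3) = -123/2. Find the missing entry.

The 4 known points determine the degree-3 polynomial uniquely.
Write P(x) = ax^3 + bx^2 + cx + d. Substituting each data point gives a linear system:
  -a + b - c + d = 1/2
  d = 3
  8a + 4b + 2c + d = -16
  27a + 9b + 3c + d = -123/2
Solving the system yields a = -2, b = -2, c = 5/2, d = 3.
So P(x) = -2x^3 - 2x^2 + (5/2)x + 3.
Then P(1) = 3/2.

3/2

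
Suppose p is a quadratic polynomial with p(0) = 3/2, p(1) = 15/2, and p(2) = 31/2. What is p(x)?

Using the Lagrange interpolation formula with nodes 0, 1, 2:
  L_0(x) = (x - 1)(x - 2) / 2
  L_1(x) = x(x - 2) / -1
  L_2(x) = x(x - 1) / 2
Then p(x) = 3/2·L_0(x) + 15/2·L_1(x) + 31/2·L_2(x).
Expanding and collecting terms gives p(x) = x^2 + 5x + 3/2.
Check: p(0) = 3/2. ✓

p(x) = x^2 + 5x + 3/2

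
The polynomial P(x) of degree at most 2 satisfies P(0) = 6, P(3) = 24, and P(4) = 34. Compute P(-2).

4

Using the Lagrange interpolation formula with nodes 0, 3, 4:
  L_0(x) = (x - 3)(x - 4) / 12
  L_1(x) = x(x - 4) / -3
  L_2(x) = x(x - 3) / 4
Then P(x) = 6·L_0(x) + 24·L_1(x) + 34·L_2(x).
Expanding and collecting terms gives P(x) = x^2 + 3x + 6.
Evaluating at x = -2: P(-2) = 4.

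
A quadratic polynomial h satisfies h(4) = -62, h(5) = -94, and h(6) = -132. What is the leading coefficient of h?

-3

Write h(s) = as^2 + bs + c. Substituting each data point gives a linear system:
  16a + 4b + c = -62
  25a + 5b + c = -94
  36a + 6b + c = -132
Solving the system yields a = -3, b = -5, c = 6.
So h(s) = -3s^2 - 5s + 6.
The leading coefficient is -3.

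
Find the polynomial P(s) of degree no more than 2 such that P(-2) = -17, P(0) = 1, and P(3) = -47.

P(s) = -5s^2 - s + 1

Using the Lagrange interpolation formula with nodes -2, 0, 3:
  L_0(s) = s(s - 3) / 10
  L_1(s) = (s + 2)(s - 3) / -6
  L_2(s) = (s + 2)s / 15
Then P(s) = -17·L_0(s) + 1·L_1(s) - 47·L_2(s).
Expanding and collecting terms gives P(s) = -5s^2 - s + 1.
Check: P(-2) = -17. ✓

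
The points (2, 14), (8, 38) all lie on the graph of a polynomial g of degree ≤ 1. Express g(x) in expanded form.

g(x) = 4x + 6

Write g(x) = ax + b. Substituting each data point gives a linear system:
  2a + b = 14
  8a + b = 38
Solving the system yields a = 4, b = 6.
So g(x) = 4x + 6.
Check: g(2) = 14. ✓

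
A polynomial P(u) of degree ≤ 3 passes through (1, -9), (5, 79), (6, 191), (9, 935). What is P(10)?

Using the Lagrange interpolation formula with nodes 1, 5, 6, 9:
  L_0(u) = (u - 5)(u - 6)(u - 9) / -160
  L_1(u) = (u - 1)(u - 6)(u - 9) / 16
  L_2(u) = (u - 1)(u - 5)(u - 9) / -15
  L_3(u) = (u - 1)(u - 5)(u - 6) / 96
Then P(u) = -9·L_0(u) + 79·L_1(u) + 191·L_2(u) + 935·L_3(u).
Expanding and collecting terms gives P(u) = 2u³ - 6u² - 4u - 1.
Evaluating at u = 10: P(10) = 1359.

1359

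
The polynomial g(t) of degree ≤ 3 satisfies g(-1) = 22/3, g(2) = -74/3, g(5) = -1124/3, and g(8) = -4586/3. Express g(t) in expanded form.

g(t) = -3t^3 + (1/3)t^2 - 2t + 2

Write g(t) = at^3 + bt^2 + ct + d. Substituting each data point gives a linear system:
  -a + b - c + d = 22/3
  8a + 4b + 2c + d = -74/3
  125a + 25b + 5c + d = -1124/3
  512a + 64b + 8c + d = -4586/3
Solving the system yields a = -3, b = 1/3, c = -2, d = 2.
So g(t) = -3t^3 + (1/3)t^2 - 2t + 2.
Check: g(8) = -4586/3. ✓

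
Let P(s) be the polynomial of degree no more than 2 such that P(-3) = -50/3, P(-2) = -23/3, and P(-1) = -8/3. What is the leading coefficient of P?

Write P(s) = as^2 + bs + c. Substituting each data point gives a linear system:
  9a - 3b + c = -50/3
  4a - 2b + c = -23/3
  a - b + c = -8/3
Solving the system yields a = -2, b = -1, c = -5/3.
So P(s) = -2s² - s - 5/3.
The leading coefficient is -2.

-2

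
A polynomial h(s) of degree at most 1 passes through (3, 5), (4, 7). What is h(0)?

Write h(s) = as + b. Substituting each data point gives a linear system:
  3a + b = 5
  4a + b = 7
Solving the system yields a = 2, b = -1.
So h(s) = 2s - 1.
Then h(0) = -1.

-1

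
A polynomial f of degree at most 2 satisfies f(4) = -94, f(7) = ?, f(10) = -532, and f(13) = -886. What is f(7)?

The 3 known points determine the degree-2 polynomial uniquely.
Write f(u) = au^2 + bu + c. Substituting each data point gives a linear system:
  16a + 4b + c = -94
  100a + 10b + c = -532
  169a + 13b + c = -886
Solving the system yields a = -5, b = -3, c = -2.
So f(u) = -5u^2 - 3u - 2.
Then f(7) = -268.

-268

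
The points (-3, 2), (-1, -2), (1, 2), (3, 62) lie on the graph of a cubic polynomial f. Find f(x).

Using the Lagrange interpolation formula with nodes -3, -1, 1, 3:
  L_0(x) = (x + 1)(x - 1)(x - 3) / -48
  L_1(x) = (x + 3)(x - 1)(x - 3) / 16
  L_2(x) = (x + 3)(x + 1)(x - 3) / -16
  L_3(x) = (x + 3)(x + 1)(x - 1) / 48
Then f(x) = 2·L_0(x) - 2·L_1(x) + 2·L_2(x) + 62·L_3(x).
Expanding and collecting terms gives f(x) = x^3 + 4x^2 + x - 4.
Check: f(-1) = -2. ✓

f(x) = x^3 + 4x^2 + x - 4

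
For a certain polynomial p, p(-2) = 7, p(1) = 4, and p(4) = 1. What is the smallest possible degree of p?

Forward differences of the values at s = -2, 1, 4:
  p  : 7  4  1
  Δ  : -3  -3
  Δ^2: 0
The first differences are constant (-3) and nonzero, while all higher differences vanish, so the minimal degree is 1.

1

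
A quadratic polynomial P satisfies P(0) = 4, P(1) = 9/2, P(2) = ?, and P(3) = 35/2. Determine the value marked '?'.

The 3 known points determine the degree-2 polynomial uniquely.
Write P(n) = an^2 + bn + c. Substituting each data point gives a linear system:
  c = 4
  a + b + c = 9/2
  9a + 3b + c = 35/2
Solving the system yields a = 2, b = -3/2, c = 4.
So P(n) = 2n^2 - (3/2)n + 4.
Then P(2) = 9.

9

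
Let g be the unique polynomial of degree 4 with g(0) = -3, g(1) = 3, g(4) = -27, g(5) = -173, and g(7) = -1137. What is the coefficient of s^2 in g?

-3

Write g(s) = as^4 + bs^3 + cs^2 + ds + e. Substituting each data point gives a linear system:
  e = -3
  a + b + c + d + e = 3
  256a + 64b + 16c + 4d + e = -27
  625a + 125b + 25c + 5d + e = -173
  2401a + 343b + 49c + 7d + e = -1137
Solving the system yields a = -1, b = 4, c = -3, d = 6, e = -3.
So g(s) = -s⁴ + 4s³ - 3s² + 6s - 3.
The coefficient of s^2 is -3.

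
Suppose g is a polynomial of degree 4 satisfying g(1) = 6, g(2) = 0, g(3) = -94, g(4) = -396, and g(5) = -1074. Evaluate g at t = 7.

Forward differences of the values at t = 1, 2, 3, 4, 5:
  g  : 6  0  -94  -396  -1074
  Δ  : -6  -94  -302  -678
  Δ^2: -88  -208  -376
  Δ^3: -120  -168
  Δ^4: -48
The fourth differences are constant, confirming degree 4.
Interpolating (Newton forward form) and evaluating at t = 7 gives g(7) = -4470.

-4470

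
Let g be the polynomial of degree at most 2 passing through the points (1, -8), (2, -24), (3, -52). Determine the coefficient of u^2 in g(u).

-6

Write g(u) = au^2 + bu + c. Substituting each data point gives a linear system:
  a + b + c = -8
  4a + 2b + c = -24
  9a + 3b + c = -52
Solving the system yields a = -6, b = 2, c = -4.
So g(u) = -6u^2 + 2u - 4.
The leading coefficient is -6.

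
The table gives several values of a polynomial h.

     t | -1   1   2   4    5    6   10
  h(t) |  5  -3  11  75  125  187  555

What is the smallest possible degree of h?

Divided differences on the nodes -1, 1, 2, 4, 5, 6, 10:
  order 0: 5  -3  11  75  125  187  555
  order 1: -4  14  32  50  62  92
  order 2: 6  6  6  6  6
  order 3: 0  0  0  0
  order 4: 0  0  0
  order 5: 0  0
  order 6: 0
The order-2 divided differences are all 6 (nonzero) and every higher order vanishes, so the data lies on a polynomial of degree exactly 2.

2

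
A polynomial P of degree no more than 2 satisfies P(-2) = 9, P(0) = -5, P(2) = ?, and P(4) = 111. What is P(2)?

The 3 known points determine the degree-2 polynomial uniquely.
Write P(t) = at^2 + bt + c. Substituting each data point gives a linear system:
  4a - 2b + c = 9
  c = -5
  16a + 4b + c = 111
Solving the system yields a = 6, b = 5, c = -5.
So P(t) = 6t^2 + 5t - 5.
Then P(2) = 29.

29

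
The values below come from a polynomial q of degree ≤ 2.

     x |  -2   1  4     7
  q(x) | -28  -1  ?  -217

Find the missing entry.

On equispaced nodes a degree-2 polynomial has vanishing third forward difference, so
  - q(-2) + 3·q(1) - 3·q(4) + q(7) = 0.
Substituting the known values and solving for q(4):
  -3·q(4) = 192
  q(4) = -64.

-64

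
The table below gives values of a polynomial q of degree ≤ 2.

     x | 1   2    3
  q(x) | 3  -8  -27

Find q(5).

-89

Using the Lagrange interpolation formula with nodes 1, 2, 3:
  L_0(x) = (x - 2)(x - 3) / 2
  L_1(x) = (x - 1)(x - 3) / -1
  L_2(x) = (x - 1)(x - 2) / 2
Then q(x) = 3·L_0(x) - 8·L_1(x) - 27·L_2(x).
Expanding and collecting terms gives q(x) = -4x² + x + 6.
Evaluating at x = 5: q(5) = -89.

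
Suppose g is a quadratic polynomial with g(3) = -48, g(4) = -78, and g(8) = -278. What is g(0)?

-6

Write g(u) = au^2 + bu + c. Substituting each data point gives a linear system:
  9a + 3b + c = -48
  16a + 4b + c = -78
  64a + 8b + c = -278
Solving the system yields a = -4, b = -2, c = -6.
So g(u) = -4u² - 2u - 6.
Then g(0) = -6.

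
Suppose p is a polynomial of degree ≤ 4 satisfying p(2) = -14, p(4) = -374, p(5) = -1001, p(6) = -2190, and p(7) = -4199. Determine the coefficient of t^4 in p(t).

Write p(t) = at^4 + bt^3 + ct^2 + dt + e. Substituting each data point gives a linear system:
  16a + 8b + 4c + 2d + e = -14
  256a + 64b + 16c + 4d + e = -374
  625a + 125b + 25c + 5d + e = -1001
  1296a + 216b + 36c + 6d + e = -2190
  2401a + 343b + 49c + 7d + e = -4199
Solving the system yields a = -2, b = 1, c = 6, d = -4, e = -6.
So p(t) = -2t⁴ + t³ + 6t² - 4t - 6.
The leading coefficient is -2.

-2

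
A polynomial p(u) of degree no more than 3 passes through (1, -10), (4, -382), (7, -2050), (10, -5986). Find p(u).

Write p(u) = au^3 + bu^2 + cu + d. Substituting each data point gives a linear system:
  a + b + c + d = -10
  64a + 16b + 4c + d = -382
  343a + 49b + 7c + d = -2050
  1000a + 100b + 10c + d = -5986
Solving the system yields a = -6, b = 0, c = 2, d = -6.
So p(u) = -6u^3 + 2u - 6.
Check: p(10) = -5986. ✓

p(u) = -6u^3 + 2u - 6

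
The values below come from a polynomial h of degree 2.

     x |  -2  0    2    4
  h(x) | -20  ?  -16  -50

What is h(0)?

On equispaced nodes a degree-2 polynomial has vanishing third forward difference, so
  - h(-2) + 3·h(0) - 3·h(2) + h(4) = 0.
Substituting the known values and solving for h(0):
  3·h(0) = -18
  h(0) = -6.

-6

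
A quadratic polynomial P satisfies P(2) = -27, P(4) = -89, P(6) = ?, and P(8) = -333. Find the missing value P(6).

-191

The 3 known points determine the degree-2 polynomial uniquely.
Write P(t) = at^2 + bt + c. Substituting each data point gives a linear system:
  4a + 2b + c = -27
  16a + 4b + c = -89
  64a + 8b + c = -333
Solving the system yields a = -5, b = -1, c = -5.
So P(t) = -5t² - t - 5.
Then P(6) = -191.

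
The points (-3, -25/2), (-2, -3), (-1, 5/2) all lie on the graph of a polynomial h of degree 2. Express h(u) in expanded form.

Write h(u) = au^2 + bu + c. Substituting each data point gives a linear system:
  9a - 3b + c = -25/2
  4a - 2b + c = -3
  a - b + c = 5/2
Solving the system yields a = -2, b = -1/2, c = 4.
So h(u) = -2u^2 - (1/2)u + 4.
Check: h(-3) = -25/2. ✓

h(u) = -2u^2 - (1/2)u + 4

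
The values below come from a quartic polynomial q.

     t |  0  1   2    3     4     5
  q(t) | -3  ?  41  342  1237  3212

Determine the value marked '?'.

On equispaced nodes a degree-4 polynomial has vanishing fifth forward difference, so
  - q(0) + 5·q(1) - 10·q(2) + 10·q(3) - 5·q(4) + q(5) = 0.
Substituting the known values and solving for q(1):
  5·q(1) = -40
  q(1) = -8.

-8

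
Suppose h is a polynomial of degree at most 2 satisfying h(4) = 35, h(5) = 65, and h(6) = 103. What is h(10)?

Write h(s) = as^2 + bs + c. Substituting each data point gives a linear system:
  16a + 4b + c = 35
  25a + 5b + c = 65
  36a + 6b + c = 103
Solving the system yields a = 4, b = -6, c = -5.
So h(s) = 4s^2 - 6s - 5.
Then h(10) = 335.

335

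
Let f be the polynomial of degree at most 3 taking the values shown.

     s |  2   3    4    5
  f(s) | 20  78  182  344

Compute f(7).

Using the Lagrange interpolation formula with nodes 2, 3, 4, 5:
  L_0(s) = (s - 3)(s - 4)(s - 5) / -6
  L_1(s) = (s - 2)(s - 4)(s - 5) / 2
  L_2(s) = (s - 2)(s - 3)(s - 5) / -2
  L_3(s) = (s - 2)(s - 3)(s - 4) / 6
Then f(s) = 20·L_0(s) + 78·L_1(s) + 182·L_2(s) + 344·L_3(s).
Expanding and collecting terms gives f(s) = 2s³ + 5s² - 5s - 6.
Evaluating at s = 7: f(7) = 890.

890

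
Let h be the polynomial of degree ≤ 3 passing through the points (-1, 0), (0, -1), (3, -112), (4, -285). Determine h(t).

h(t) = -5t^3 + t^2 + 5t - 1

Using the Lagrange interpolation formula with nodes -1, 0, 3, 4:
  L_0(t) = t(t - 3)(t - 4) / -20
  L_1(t) = (t + 1)(t - 3)(t - 4) / 12
  L_2(t) = (t + 1)t(t - 4) / -12
  L_3(t) = (t + 1)t(t - 3) / 20
Then h(t) = 0·L_0(t) - 1·L_1(t) - 112·L_2(t) - 285·L_3(t).
Expanding and collecting terms gives h(t) = -5t^3 + t^2 + 5t - 1.
Check: h(0) = -1. ✓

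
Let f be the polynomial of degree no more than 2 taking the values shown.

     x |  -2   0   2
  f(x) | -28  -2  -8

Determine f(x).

f(x) = -4x^2 + 5x - 2

Write f(x) = ax^2 + bx + c. Substituting each data point gives a linear system:
  4a - 2b + c = -28
  c = -2
  4a + 2b + c = -8
Solving the system yields a = -4, b = 5, c = -2.
So f(x) = -4x^2 + 5x - 2.
Check: f(-2) = -28. ✓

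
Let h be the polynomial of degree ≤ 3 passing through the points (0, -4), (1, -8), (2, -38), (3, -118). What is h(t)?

h(t) = -4t^3 - t^2 + t - 4

Using the Lagrange interpolation formula with nodes 0, 1, 2, 3:
  L_0(t) = (t - 1)(t - 2)(t - 3) / -6
  L_1(t) = t(t - 2)(t - 3) / 2
  L_2(t) = t(t - 1)(t - 3) / -2
  L_3(t) = t(t - 1)(t - 2) / 6
Then h(t) = -4·L_0(t) - 8·L_1(t) - 38·L_2(t) - 118·L_3(t).
Expanding and collecting terms gives h(t) = -4t^3 - t^2 + t - 4.
Check: h(1) = -8. ✓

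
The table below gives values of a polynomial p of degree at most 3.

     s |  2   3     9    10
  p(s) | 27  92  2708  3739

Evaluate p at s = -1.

Write p(s) = as^3 + bs^2 + cs + d. Substituting each data point gives a linear system:
  8a + 4b + 2c + d = 27
  27a + 9b + 3c + d = 92
  729a + 81b + 9c + d = 2708
  1000a + 100b + 10c + d = 3739
Solving the system yields a = 4, b = -3, c = 4, d = -1.
So p(s) = 4s^3 - 3s^2 + 4s - 1.
Then p(-1) = -12.

-12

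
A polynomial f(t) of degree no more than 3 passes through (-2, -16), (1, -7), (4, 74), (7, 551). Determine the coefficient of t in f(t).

-5

Write f(t) = at^3 + bt^2 + ct + d. Substituting each data point gives a linear system:
  -8a + 4b - 2c + d = -16
  a + b + c + d = -7
  64a + 16b + 4c + d = 74
  343a + 49b + 7c + d = 551
Solving the system yields a = 2, b = -2, c = -5, d = -2.
So f(t) = 2t³ - 2t² - 5t - 2.
The coefficient of t is -5.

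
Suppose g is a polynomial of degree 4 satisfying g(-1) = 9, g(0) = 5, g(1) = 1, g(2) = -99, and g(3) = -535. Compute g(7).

Write g(n) = an^4 + bn^3 + cn^2 + dn + e. Substituting each data point gives a linear system:
  a - b + c - d + e = 9
  e = 5
  a + b + c + d + e = 1
  16a + 8b + 4c + 2d + e = -99
  81a + 27b + 9c + 3d + e = -535
Solving the system yields a = -6, b = -4, c = 6, d = 0, e = 5.
So g(n) = -6n^4 - 4n^3 + 6n^2 + 5.
Then g(7) = -15479.

-15479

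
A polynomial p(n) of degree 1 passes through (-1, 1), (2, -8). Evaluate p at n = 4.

-14

Using the Lagrange interpolation formula with nodes -1, 2:
  L_0(n) = (n - 2) / -3
  L_1(n) = (n + 1) / 3
Then p(n) = 1·L_0(n) - 8·L_1(n).
Expanding and collecting terms gives p(n) = -3n - 2.
Evaluating at n = 4: p(4) = -14.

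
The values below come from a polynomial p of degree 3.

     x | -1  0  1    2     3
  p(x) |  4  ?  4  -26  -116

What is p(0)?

On equispaced nodes a degree-3 polynomial has vanishing fourth forward difference, so
  p(-1) - 4·p(0) + 6·p(1) - 4·p(2) + p(3) = 0.
Substituting the known values and solving for p(0):
  -4·p(0) = -16
  p(0) = 4.

4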